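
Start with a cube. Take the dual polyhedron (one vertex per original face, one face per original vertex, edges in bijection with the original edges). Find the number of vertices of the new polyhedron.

6

The base solid has V = 8, E = 12, F = 6.
The dual swaps V and F and preserves E: V′ = F = 6, E′ = E = 12, F′ = V = 8.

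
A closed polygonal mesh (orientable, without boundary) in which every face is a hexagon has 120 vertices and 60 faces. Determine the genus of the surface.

1

Every face is a hexagon, so 2E = 6·60 = 360, giving E = 180.
χ = V − E + F = 120 − 180 + 60 = 0.
For a closed orientable surface χ = 2 − 2g, so g = (2 − (0))/2 = 1.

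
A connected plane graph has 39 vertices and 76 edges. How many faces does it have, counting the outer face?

39

Euler's formula for a connected plane graph: V − E + F = 2, so F = 2 − 39 + 76 = 39.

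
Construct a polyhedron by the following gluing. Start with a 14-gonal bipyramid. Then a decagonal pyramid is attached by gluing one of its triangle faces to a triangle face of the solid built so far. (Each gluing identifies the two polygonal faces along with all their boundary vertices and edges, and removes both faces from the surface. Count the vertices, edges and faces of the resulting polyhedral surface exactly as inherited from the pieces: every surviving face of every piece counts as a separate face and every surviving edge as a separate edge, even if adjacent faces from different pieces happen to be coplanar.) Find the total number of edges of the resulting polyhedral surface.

A 14-gonal bipyramid: V=16, E=42, F=28.
Attach a decagonal pyramid (V=11, E=20, F=11) along a 3-gon: merge 3 vertices and 3 edges, delete both glued faces → V=24, E=59, F=37.
Check: V − E + F = 24 − 59 + 37 = 2.

59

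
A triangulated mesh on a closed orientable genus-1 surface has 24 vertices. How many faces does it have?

χ = 2 − 2·1 = 0, and every face is a triangle so 3F = 2E.
V − E + F = 0 with E = 3F/2 gives 24 − (3/2 − 1)·F = 0, so F = 48 and E = 72.

48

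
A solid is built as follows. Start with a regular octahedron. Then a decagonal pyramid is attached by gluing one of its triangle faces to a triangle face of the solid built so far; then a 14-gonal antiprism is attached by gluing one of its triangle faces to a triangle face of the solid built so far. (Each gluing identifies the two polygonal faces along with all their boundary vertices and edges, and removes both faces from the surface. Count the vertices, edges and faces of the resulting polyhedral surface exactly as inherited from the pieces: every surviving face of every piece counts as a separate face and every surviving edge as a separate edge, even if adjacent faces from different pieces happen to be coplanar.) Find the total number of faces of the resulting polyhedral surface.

45

A regular octahedron: V=6, E=12, F=8.
Attach a decagonal pyramid (V=11, E=20, F=11) along a 3-gon: merge 3 vertices and 3 edges, delete both glued faces → V=14, E=29, F=17.
Attach a 14-gonal antiprism (V=28, E=56, F=30) along a 3-gon: merge 3 vertices and 3 edges, delete both glued faces → V=39, E=82, F=45.
Check: V − E + F = 39 − 82 + 45 = 2.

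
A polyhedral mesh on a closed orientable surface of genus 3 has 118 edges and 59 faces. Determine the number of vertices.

For a closed orientable surface of genus 3, χ = 2 − 2·3 = -4.
V = -4 + E − F = -4 + 118 − 59 = 55.

55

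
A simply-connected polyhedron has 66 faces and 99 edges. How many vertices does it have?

35

Here V − E + F = 2.
V = 2 + E − F = 2 + 99 − 66 = 35.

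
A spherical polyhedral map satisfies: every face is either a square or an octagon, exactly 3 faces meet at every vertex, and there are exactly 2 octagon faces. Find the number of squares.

Let x be the number of squares; then F = 2 + x.
Edge–face incidences: 2E = 8·2 + 4·x = 16 + 4x.
Every vertex has degree 3, so 3V = 2E.
Euler: V − E + F = 2 ⇒ (2E)/3 − E + (2 + x) = 2.
Multiply by 6: 2·(2E) − 3·(2E) + 6·(2 + x) = 12, i.e. 12 + 6x − (16 + 4x) = 12.
Collecting terms: 2x − 4 = 12, so 2x = 16, so x = 8.
Then 2E = 16 + 4·8 = 48, so E = 24, V = 2E/3 = 16, F = 2 + 8 = 10.

8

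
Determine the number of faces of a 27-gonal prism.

29

A prism on an n-gon has two n-gon bases and n rectangular sides: V = 2·27 = 54, E = 3·27 = 81, F = 27 + 2 = 29.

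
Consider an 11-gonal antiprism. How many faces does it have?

24

An antiprism on an n-gon has two n-gon caps and 2n triangles: V = 2·11 = 22, E = 4·11 = 44, F = 2·11 + 2 = 24.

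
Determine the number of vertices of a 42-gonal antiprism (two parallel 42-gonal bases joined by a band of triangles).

An antiprism on an n-gon has two n-gon caps and 2n triangles: V = 2·42 = 84, E = 4·42 = 168, F = 2·42 + 2 = 86.

84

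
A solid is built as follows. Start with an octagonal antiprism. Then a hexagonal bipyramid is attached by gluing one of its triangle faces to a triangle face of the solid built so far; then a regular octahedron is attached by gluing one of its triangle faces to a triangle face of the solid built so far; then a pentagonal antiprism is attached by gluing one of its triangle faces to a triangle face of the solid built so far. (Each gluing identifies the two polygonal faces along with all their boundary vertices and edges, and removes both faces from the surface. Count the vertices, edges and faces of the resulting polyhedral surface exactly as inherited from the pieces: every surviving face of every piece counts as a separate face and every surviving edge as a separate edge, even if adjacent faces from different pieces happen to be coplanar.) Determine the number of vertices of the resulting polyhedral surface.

An octagonal antiprism: V=16, E=32, F=18.
Attach a hexagonal bipyramid (V=8, E=18, F=12) along a 3-gon: merge 3 vertices and 3 edges, delete both glued faces → V=21, E=47, F=28.
Attach a regular octahedron (V=6, E=12, F=8) along a 3-gon: merge 3 vertices and 3 edges, delete both glued faces → V=24, E=56, F=34.
Attach a pentagonal antiprism (V=10, E=20, F=12) along a 3-gon: merge 3 vertices and 3 edges, delete both glued faces → V=31, E=73, F=44.
Check: V − E + F = 31 − 73 + 44 = 2.

31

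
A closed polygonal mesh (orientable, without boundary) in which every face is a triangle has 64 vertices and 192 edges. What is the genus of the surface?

1

Every face is a triangle and each edge borders two faces, so 3F = 2·192, giving F = 128.
χ = V − E + F = 64 − 192 + 128 = 0.
For a closed orientable surface χ = 2 − 2g, so g = (2 − (0))/2 = 1.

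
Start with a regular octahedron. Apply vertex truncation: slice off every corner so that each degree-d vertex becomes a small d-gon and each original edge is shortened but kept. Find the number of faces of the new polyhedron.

14

The base solid has V = 6, E = 12, F = 8.
Truncation replaces each original edge-end by a new vertex, so V′ = 2E = 24.
Each original edge survives, and each old vertex of degree d contributes d new edges; summing degrees gives Σd = 2E, so E′ = E + 2E = 3E = 36.
Each original face survives and each original vertex becomes one new face: F′ = F + V = 14.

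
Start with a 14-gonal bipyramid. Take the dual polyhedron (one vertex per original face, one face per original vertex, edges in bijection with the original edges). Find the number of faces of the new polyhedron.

The base solid has V = 16, E = 42, F = 28.
The dual swaps V and F and preserves E: V′ = F = 28, E′ = E = 42, F′ = V = 16.

16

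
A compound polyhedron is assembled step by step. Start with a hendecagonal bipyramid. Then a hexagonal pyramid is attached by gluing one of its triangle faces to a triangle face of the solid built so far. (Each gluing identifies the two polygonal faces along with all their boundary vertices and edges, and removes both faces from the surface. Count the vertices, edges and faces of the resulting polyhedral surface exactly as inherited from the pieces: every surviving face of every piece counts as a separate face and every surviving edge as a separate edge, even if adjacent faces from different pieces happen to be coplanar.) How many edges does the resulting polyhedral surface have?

A hendecagonal bipyramid: V=13, E=33, F=22.
Attach a hexagonal pyramid (V=7, E=12, F=7) along a 3-gon: merge 3 vertices and 3 edges, delete both glued faces → V=17, E=42, F=27.
Check: V − E + F = 17 − 42 + 27 = 2.

42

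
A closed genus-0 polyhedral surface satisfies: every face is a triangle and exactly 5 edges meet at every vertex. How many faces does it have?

Each face has 3 edges and each edge borders two faces, so 2E = 3F.
Each vertex has degree 5, so 5V = 2E and hence V = 3F/5.
Euler: V − E + F = 2 ⇒ (3F/5) − (3F/2) + F = 2.
Multiply by 10: (6 − 15 + 10)F = 20, i.e. 1F = 20.
So F = 20, E = 3·20/2 = 30, V = 3·20/5 = 12.

20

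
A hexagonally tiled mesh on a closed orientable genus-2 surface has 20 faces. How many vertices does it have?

38

χ = 2 − 2·2 = -2, and every face is a hexagon so 6F = 2E.
E = 6·20/2 = 60. Then V = -2 + E − F = -2 + 60 − 20 = 38.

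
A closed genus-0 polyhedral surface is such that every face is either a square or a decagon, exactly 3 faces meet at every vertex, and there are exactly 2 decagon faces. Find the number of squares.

10

Let x be the number of squares; then F = 2 + x.
Edge–face incidences: 2E = 10·2 + 4·x = 20 + 4x.
Every vertex has degree 3, so 3V = 2E.
Euler: V − E + F = 2 ⇒ (2E)/3 − E + (2 + x) = 2.
Multiply by 6: 2·(2E) − 3·(2E) + 6·(2 + x) = 12, i.e. 12 + 6x − (20 + 4x) = 12.
Collecting terms: 2x − 8 = 12, so 2x = 20, so x = 10.
Then 2E = 20 + 4·10 = 60, so E = 30, V = 2E/3 = 20, F = 2 + 10 = 12.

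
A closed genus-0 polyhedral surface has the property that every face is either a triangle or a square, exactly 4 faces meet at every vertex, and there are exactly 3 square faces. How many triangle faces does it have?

8

Let x be the number of triangles; then F = 3 + x.
Edge–face incidences: 2E = 4·3 + 3·x = 12 + 3x.
Every vertex has degree 4, so 4V = 2E.
Euler: V − E + F = 2 ⇒ (2E)/4 − E + (3 + x) = 2.
Multiply by 8: 2·(2E) − 4·(2E) + 8·(3 + x) = 16, i.e. 24 + 8x − 2·(12 + 3x) = 16.
Collecting terms: 2x = 16, so x = 8.
Then 2E = 12 + 3·8 = 36, so E = 18, V = 2E/4 = 9, F = 3 + 8 = 11.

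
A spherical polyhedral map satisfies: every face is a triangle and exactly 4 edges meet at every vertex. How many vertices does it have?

Each face has 3 edges and each edge borders two faces, so 2E = 3F.
Each vertex has degree 4, so 4V = 2E and hence V = 3F/4.
Euler: V − E + F = 2 ⇒ (3F/4) − (3F/2) + F = 2.
Multiply by 8: (6 − 12 + 8)F = 16, i.e. 2F = 16.
So F = 8, E = 3·8/2 = 12, V = 3·8/4 = 6.

6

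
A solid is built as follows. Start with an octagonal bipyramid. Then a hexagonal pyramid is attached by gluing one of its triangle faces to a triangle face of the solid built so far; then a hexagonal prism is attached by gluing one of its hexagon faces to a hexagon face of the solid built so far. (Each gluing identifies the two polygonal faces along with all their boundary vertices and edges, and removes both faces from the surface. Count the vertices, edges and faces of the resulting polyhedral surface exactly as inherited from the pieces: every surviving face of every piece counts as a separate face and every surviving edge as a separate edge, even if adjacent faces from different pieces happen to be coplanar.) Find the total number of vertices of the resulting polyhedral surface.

An octagonal bipyramid: V=10, E=24, F=16.
Attach a hexagonal pyramid (V=7, E=12, F=7) along a 3-gon: merge 3 vertices and 3 edges, delete both glued faces → V=14, E=33, F=21.
Attach a hexagonal prism (V=12, E=18, F=8) along a 6-gon: merge 6 vertices and 6 edges, delete both glued faces → V=20, E=45, F=27.
Check: V − E + F = 20 − 45 + 27 = 2.

20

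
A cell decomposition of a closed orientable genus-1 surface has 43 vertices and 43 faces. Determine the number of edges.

For a closed orientable surface of genus 1, χ = 2 − 2·1 = 0.
E = V + F − (0) = 43 + 43 − (0) = 86.

86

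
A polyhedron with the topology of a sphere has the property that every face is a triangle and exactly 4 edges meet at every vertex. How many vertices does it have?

Each face has 3 edges and each edge borders two faces, so 2E = 3F.
Each vertex has degree 4, so 4V = 2E and hence V = 3F/4.
Euler: V − E + F = 2 ⇒ (3F/4) − (3F/2) + F = 2.
Multiply by 8: (6 − 12 + 8)F = 16, i.e. 2F = 16.
So F = 8, E = 3·8/2 = 12, V = 3·8/4 = 6.

6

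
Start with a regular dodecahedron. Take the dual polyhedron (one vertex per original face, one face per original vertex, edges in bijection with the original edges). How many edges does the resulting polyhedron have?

The base solid has V = 20, E = 30, F = 12.
The dual swaps V and F and preserves E: V′ = F = 12, E′ = E = 30, F′ = V = 20.

30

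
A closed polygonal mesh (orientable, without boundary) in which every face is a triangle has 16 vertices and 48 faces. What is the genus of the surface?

5

Every face is a triangle, so 2E = 3·48 = 144, giving E = 72.
χ = V − E + F = 16 − 72 + 48 = -8.
For a closed orientable surface χ = 2 − 2g, so g = (2 − (-8))/2 = 5.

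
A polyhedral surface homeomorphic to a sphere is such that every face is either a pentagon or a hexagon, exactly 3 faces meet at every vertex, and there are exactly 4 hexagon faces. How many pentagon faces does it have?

Let x be the number of pentagons; then F = 4 + x.
Edge–face incidences: 2E = 6·4 + 5·x = 24 + 5x.
Every vertex has degree 3, so 3V = 2E.
Euler: V − E + F = 2 ⇒ (2E)/3 − E + (4 + x) = 2.
Multiply by 6: 2·(2E) − 3·(2E) + 6·(4 + x) = 12, i.e. 24 + 6x − (24 + 5x) = 12.
Collecting terms: x = 12.
Then 2E = 24 + 5·12 = 84, so E = 42, V = 2E/3 = 28, F = 4 + 12 = 16.

12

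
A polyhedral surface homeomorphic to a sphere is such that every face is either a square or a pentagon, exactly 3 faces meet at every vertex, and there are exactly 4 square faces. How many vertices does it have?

Let x be the number of pentagons; then F = 4 + x.
Edge–face incidences: 2E = 4·4 + 5·x = 16 + 5x.
Every vertex has degree 3, so 3V = 2E.
Euler: V − E + F = 2 ⇒ (2E)/3 − E + (4 + x) = 2.
Multiply by 6: 2·(2E) − 3·(2E) + 6·(4 + x) = 12, i.e. 24 + 6x − (16 + 5x) = 12.
Collecting terms: x + 8 = 12, so x = 4.
Then 2E = 16 + 5·4 = 36, so E = 18, V = 2E/3 = 12, F = 4 + 4 = 8.

12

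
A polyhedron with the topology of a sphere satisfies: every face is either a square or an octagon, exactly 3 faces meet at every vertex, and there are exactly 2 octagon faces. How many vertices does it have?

Let x be the number of squares; then F = 2 + x.
Edge–face incidences: 2E = 8·2 + 4·x = 16 + 4x.
Every vertex has degree 3, so 3V = 2E.
Euler: V − E + F = 2 ⇒ (2E)/3 − E + (2 + x) = 2.
Multiply by 6: 2·(2E) − 3·(2E) + 6·(2 + x) = 12, i.e. 12 + 6x − (16 + 4x) = 12.
Collecting terms: 2x − 4 = 12, so 2x = 16, so x = 8.
Then 2E = 16 + 4·8 = 48, so E = 24, V = 2E/3 = 16, F = 2 + 8 = 10.

16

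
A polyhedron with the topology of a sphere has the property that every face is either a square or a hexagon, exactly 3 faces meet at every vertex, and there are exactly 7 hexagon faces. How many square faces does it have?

Let x be the number of squares; then F = 7 + x.
Edge–face incidences: 2E = 6·7 + 4·x = 42 + 4x.
Every vertex has degree 3, so 3V = 2E.
Euler: V − E + F = 2 ⇒ (2E)/3 − E + (7 + x) = 2.
Multiply by 6: 2·(2E) − 3·(2E) + 6·(7 + x) = 12, i.e. 42 + 6x − (42 + 4x) = 12.
Collecting terms: 2x = 12, so x = 6.
Then 2E = 42 + 4·6 = 66, so E = 33, V = 2E/3 = 22, F = 7 + 6 = 13.

6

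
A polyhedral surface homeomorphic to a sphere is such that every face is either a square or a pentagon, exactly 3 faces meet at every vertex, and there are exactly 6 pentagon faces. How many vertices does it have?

Let x be the number of squares; then F = 6 + x.
Edge–face incidences: 2E = 5·6 + 4·x = 30 + 4x.
Every vertex has degree 3, so 3V = 2E.
Euler: V − E + F = 2 ⇒ (2E)/3 − E + (6 + x) = 2.
Multiply by 6: 2·(2E) − 3·(2E) + 6·(6 + x) = 12, i.e. 36 + 6x − (30 + 4x) = 12.
Collecting terms: 2x + 6 = 12, so 2x = 6, so x = 3.
Then 2E = 30 + 4·3 = 42, so E = 21, V = 2E/3 = 14, F = 6 + 3 = 9.

14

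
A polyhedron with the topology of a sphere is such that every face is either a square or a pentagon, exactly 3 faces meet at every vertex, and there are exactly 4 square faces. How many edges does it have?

Let x be the number of pentagons; then F = 4 + x.
Edge–face incidences: 2E = 4·4 + 5·x = 16 + 5x.
Every vertex has degree 3, so 3V = 2E.
Euler: V − E + F = 2 ⇒ (2E)/3 − E + (4 + x) = 2.
Multiply by 6: 2·(2E) − 3·(2E) + 6·(4 + x) = 12, i.e. 24 + 6x − (16 + 5x) = 12.
Collecting terms: x + 8 = 12, so x = 4.
Then 2E = 16 + 5·4 = 36, so E = 18, V = 2E/3 = 12, F = 4 + 4 = 8.

18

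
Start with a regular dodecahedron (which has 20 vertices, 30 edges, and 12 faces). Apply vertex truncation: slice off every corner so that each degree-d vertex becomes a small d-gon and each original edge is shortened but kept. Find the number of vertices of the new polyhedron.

60

Truncation replaces each original edge-end by a new vertex, so V′ = 2E = 60.
Each original edge survives, and each old vertex of degree d contributes d new edges; summing degrees gives Σd = 2E, so E′ = E + 2E = 3E = 90.
Each original face survives and each original vertex becomes one new face: F′ = F + V = 32.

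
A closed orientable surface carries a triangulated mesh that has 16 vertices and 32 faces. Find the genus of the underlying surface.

1

Every face is a triangle, so 2E = 3·32 = 96, giving E = 48.
χ = V − E + F = 16 − 48 + 32 = 0.
For a closed orientable surface χ = 2 − 2g, so g = (2 − (0))/2 = 1.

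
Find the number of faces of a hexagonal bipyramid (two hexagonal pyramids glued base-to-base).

A bipyramid over an n-gon has 2n triangular faces and n + 2 vertices: V = 6 + 2 = 8, E = 3·6 = 18, F = 2·6 = 12.
Check: V − E + F = 8 − 18 + 12 = 2.

12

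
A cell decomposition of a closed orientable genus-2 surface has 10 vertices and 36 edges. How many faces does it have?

For a closed orientable surface of genus 2, χ = 2 − 2·2 = -2.
F = -2 − V + E = -2 − 10 + 36 = 24.

24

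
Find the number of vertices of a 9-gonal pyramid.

A pyramid on an n-gon base has one n-gon and n triangles: V = 9 + 1 = 10, E = 2·9 = 18, F = 9 + 1 = 10.

10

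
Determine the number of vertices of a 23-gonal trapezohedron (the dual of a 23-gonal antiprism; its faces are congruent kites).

The n-trapezohedron (dual of the n-antiprism) has V = 2·23 + 2 = 48, E = 4·23 = 92, F = 2·23 = 46.

48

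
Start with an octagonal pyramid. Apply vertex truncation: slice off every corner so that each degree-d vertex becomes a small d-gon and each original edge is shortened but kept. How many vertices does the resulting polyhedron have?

32

The base solid has V = 9, E = 16, F = 9.
Truncation replaces each original edge-end by a new vertex, so V′ = 2E = 32.
Each original edge survives, and each old vertex of degree d contributes d new edges; summing degrees gives Σd = 2E, so E′ = E + 2E = 3E = 48.
Each original face survives and each original vertex becomes one new face: F′ = F + V = 18.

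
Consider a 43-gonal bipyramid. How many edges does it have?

A bipyramid over an n-gon has 2n triangular faces and n + 2 vertices: V = 43 + 2 = 45, E = 3·43 = 129, F = 2·43 = 86.

129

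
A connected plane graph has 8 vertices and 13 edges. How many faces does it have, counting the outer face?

Euler's formula for a connected plane graph: V − E + F = 2, so F = 2 − 8 + 13 = 7.

7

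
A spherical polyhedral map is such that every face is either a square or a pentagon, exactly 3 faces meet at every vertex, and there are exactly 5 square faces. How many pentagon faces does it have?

2

Let x be the number of pentagons; then F = 5 + x.
Edge–face incidences: 2E = 4·5 + 5·x = 20 + 5x.
Every vertex has degree 3, so 3V = 2E.
Euler: V − E + F = 2 ⇒ (2E)/3 − E + (5 + x) = 2.
Multiply by 6: 2·(2E) − 3·(2E) + 6·(5 + x) = 12, i.e. 30 + 6x − (20 + 5x) = 12.
Collecting terms: x + 10 = 12, so x = 2.
Then 2E = 20 + 5·2 = 30, so E = 15, V = 2E/3 = 10, F = 5 + 2 = 7.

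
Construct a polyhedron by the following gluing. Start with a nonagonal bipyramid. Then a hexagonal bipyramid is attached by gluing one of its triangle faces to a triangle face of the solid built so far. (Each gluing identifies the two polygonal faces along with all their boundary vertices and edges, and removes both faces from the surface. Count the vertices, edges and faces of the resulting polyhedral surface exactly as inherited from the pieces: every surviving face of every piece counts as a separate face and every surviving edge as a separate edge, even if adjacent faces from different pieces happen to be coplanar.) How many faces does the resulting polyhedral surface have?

A nonagonal bipyramid: V=11, E=27, F=18.
Attach a hexagonal bipyramid (V=8, E=18, F=12) along a 3-gon: merge 3 vertices and 3 edges, delete both glued faces → V=16, E=42, F=28.
Check: V − E + F = 16 − 42 + 28 = 2.

28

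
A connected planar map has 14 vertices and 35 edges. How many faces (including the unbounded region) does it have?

23

Euler's formula for a connected plane graph: V − E + F = 2, so F = 2 − 14 + 35 = 23.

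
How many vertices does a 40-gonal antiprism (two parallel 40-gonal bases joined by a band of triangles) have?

80

An antiprism on an n-gon has two n-gon caps and 2n triangles: V = 2·40 = 80, E = 4·40 = 160, F = 2·40 + 2 = 82.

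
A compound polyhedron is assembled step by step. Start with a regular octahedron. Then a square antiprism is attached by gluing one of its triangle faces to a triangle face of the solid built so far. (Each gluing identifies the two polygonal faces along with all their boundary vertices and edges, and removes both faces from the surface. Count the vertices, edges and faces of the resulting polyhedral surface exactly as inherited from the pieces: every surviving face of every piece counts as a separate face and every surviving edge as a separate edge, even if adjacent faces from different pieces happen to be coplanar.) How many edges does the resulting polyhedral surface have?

25

A regular octahedron: V=6, E=12, F=8.
Attach a square antiprism (V=8, E=16, F=10) along a 3-gon: merge 3 vertices and 3 edges, delete both glued faces → V=11, E=25, F=16.
Check: V − E + F = 11 − 25 + 16 = 2.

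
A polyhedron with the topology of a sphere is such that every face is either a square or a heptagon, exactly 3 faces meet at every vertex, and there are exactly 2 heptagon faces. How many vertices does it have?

Let x be the number of squares; then F = 2 + x.
Edge–face incidences: 2E = 7·2 + 4·x = 14 + 4x.
Every vertex has degree 3, so 3V = 2E.
Euler: V − E + F = 2 ⇒ (2E)/3 − E + (2 + x) = 2.
Multiply by 6: 2·(2E) − 3·(2E) + 6·(2 + x) = 12, i.e. 12 + 6x − (14 + 4x) = 12.
Collecting terms: 2x − 2 = 12, so 2x = 14, so x = 7.
Then 2E = 14 + 4·7 = 42, so E = 21, V = 2E/3 = 14, F = 2 + 7 = 9.

14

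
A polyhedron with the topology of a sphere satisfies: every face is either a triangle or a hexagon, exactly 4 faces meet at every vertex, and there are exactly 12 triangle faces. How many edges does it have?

Let x be the number of hexagons; then F = 12 + x.
Edge–face incidences: 2E = 3·12 + 6·x = 36 + 6x.
Every vertex has degree 4, so 4V = 2E.
Euler: V − E + F = 2 ⇒ (2E)/4 − E + (12 + x) = 2.
Multiply by 8: 2·(2E) − 4·(2E) + 8·(12 + x) = 16, i.e. 96 + 8x − 2·(36 + 6x) = 16.
Collecting terms: −4x + 24 = 16, so −4x = −8, so x = 2.
Then 2E = 36 + 6·2 = 48, so E = 24, V = 2E/4 = 12, F = 12 + 2 = 14.

24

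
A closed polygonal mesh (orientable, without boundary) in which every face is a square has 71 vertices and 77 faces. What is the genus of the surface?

Every face is a square, so 2E = 4·77 = 308, giving E = 154.
χ = V − E + F = 71 − 154 + 77 = -6.
For a closed orientable surface χ = 2 − 2g, so g = (2 − (-6))/2 = 4.

4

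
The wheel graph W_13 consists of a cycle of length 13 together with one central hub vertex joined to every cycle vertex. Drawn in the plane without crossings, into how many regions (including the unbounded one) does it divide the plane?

W_13 has V = 13 + 1 = 14 vertices and E = 2·13 = 26 edges.
By Euler's formula F = 2 − V + E = 2 − 14 + 26 = 14.

14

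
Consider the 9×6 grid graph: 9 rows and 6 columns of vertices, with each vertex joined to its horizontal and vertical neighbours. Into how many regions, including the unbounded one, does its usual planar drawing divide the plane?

The grid has V = 9·6 = 54 vertices and E = 9·5 + 6·8 = 93 edges.
F = 2 − V + E = 2 − 54 + 93 = 41.

41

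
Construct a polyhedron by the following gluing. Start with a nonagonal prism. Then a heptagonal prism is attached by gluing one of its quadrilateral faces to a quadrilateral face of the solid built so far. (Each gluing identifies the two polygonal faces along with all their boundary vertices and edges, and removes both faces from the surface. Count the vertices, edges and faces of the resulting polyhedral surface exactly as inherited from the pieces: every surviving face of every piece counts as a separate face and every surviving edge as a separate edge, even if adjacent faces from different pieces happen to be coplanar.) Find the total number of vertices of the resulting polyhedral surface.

28

A nonagonal prism: V=18, E=27, F=11.
Attach a heptagonal prism (V=14, E=21, F=9) along a 4-gon: merge 4 vertices and 4 edges, delete both glued faces → V=28, E=44, F=18.
Check: V − E + F = 28 − 44 + 18 = 2.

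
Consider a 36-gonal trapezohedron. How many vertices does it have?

74

The n-trapezohedron (dual of the n-antiprism) has V = 2·36 + 2 = 74, E = 4·36 = 144, F = 2·36 = 72.
Check: V − E + F = 74 − 144 + 72 = 2.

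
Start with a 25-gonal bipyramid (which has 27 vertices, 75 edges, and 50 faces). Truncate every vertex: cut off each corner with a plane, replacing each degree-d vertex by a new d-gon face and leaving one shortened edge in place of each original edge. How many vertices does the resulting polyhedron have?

150

Truncation replaces each original edge-end by a new vertex, so V′ = 2E = 150.
Each original edge survives, and each old vertex of degree d contributes d new edges; summing degrees gives Σd = 2E, so E′ = E + 2E = 3E = 225.
Each original face survives and each original vertex becomes one new face: F′ = F + V = 77.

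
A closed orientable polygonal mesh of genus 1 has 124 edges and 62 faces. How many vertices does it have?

62

For a closed orientable surface of genus 1, χ = 2 − 2·1 = 0.
V = 0 + E − F = 0 + 124 − 62 = 62.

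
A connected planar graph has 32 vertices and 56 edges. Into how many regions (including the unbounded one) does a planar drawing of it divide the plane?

Euler's formula for a connected plane graph: V − E + F = 2, so F = 2 − 32 + 56 = 26.

26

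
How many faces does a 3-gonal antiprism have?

An antiprism on an n-gon has two n-gon caps and 2n triangles: V = 2·3 = 6, E = 4·3 = 12, F = 2·3 + 2 = 8.

8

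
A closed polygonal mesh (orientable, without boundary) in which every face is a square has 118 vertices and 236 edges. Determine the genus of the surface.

Every face is a square and each edge borders two faces, so 4F = 2·236, giving F = 118.
χ = V − E + F = 118 − 236 + 118 = 0.
For a closed orientable surface χ = 2 − 2g, so g = (2 − (0))/2 = 1.

1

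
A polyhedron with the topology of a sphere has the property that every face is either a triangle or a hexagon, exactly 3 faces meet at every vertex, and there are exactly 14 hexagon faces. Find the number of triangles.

Let x be the number of triangles; then F = 14 + x.
Edge–face incidences: 2E = 6·14 + 3·x = 84 + 3x.
Every vertex has degree 3, so 3V = 2E.
Euler: V − E + F = 2 ⇒ (2E)/3 − E + (14 + x) = 2.
Multiply by 6: 2·(2E) − 3·(2E) + 6·(14 + x) = 12, i.e. 84 + 6x − (84 + 3x) = 12.
Collecting terms: 3x = 12, so x = 4.
Then 2E = 84 + 3·4 = 96, so E = 48, V = 2E/3 = 32, F = 14 + 4 = 18.

4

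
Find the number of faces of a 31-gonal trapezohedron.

The n-trapezohedron (dual of the n-antiprism) has V = 2·31 + 2 = 64, E = 4·31 = 124, F = 2·31 = 62.

62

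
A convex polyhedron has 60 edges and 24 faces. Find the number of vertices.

Here V − E + F = 2.
V = 2 + E − F = 2 + 60 − 24 = 38.

38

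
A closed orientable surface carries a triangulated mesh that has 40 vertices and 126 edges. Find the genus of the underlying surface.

Every face is a triangle and each edge borders two faces, so 3F = 2·126, giving F = 84.
χ = V − E + F = 40 − 126 + 84 = -2.
For a closed orientable surface χ = 2 − 2g, so g = (2 − (-2))/2 = 2.

2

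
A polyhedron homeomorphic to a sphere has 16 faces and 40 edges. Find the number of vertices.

26

Here V − E + F = 2.
V = 2 + E − F = 2 + 40 − 16 = 26.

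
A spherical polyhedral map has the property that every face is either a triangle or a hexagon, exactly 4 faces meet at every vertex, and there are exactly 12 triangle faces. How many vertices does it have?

12

Let x be the number of hexagons; then F = 12 + x.
Edge–face incidences: 2E = 3·12 + 6·x = 36 + 6x.
Every vertex has degree 4, so 4V = 2E.
Euler: V − E + F = 2 ⇒ (2E)/4 − E + (12 + x) = 2.
Multiply by 8: 2·(2E) − 4·(2E) + 8·(12 + x) = 16, i.e. 96 + 8x − 2·(36 + 6x) = 16.
Collecting terms: −4x + 24 = 16, so −4x = −8, so x = 2.
Then 2E = 36 + 6·2 = 48, so E = 24, V = 2E/4 = 12, F = 12 + 2 = 14.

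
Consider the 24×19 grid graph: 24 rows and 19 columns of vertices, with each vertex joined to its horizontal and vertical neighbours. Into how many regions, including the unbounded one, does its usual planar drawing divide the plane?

415

The grid has V = 24·19 = 456 vertices and E = 24·18 + 19·23 = 869 edges.
F = 2 − V + E = 2 − 456 + 869 = 415.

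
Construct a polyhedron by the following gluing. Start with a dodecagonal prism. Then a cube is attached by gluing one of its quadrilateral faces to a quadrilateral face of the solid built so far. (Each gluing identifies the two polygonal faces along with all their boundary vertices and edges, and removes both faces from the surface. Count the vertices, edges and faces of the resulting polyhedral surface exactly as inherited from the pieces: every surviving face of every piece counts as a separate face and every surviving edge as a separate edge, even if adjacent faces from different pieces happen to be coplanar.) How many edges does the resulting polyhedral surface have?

44

A dodecagonal prism: V=24, E=36, F=14.
Attach a cube (V=8, E=12, F=6) along a 4-gon: merge 4 vertices and 4 edges, delete both glued faces → V=28, E=44, F=18.
Check: V − E + F = 28 − 44 + 18 = 2.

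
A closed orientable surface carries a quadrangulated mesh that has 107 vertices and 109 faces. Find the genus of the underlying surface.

2

Every face is a square, so 2E = 4·109 = 436, giving E = 218.
χ = V − E + F = 107 − 218 + 109 = -2.
For a closed orientable surface χ = 2 − 2g, so g = (2 − (-2))/2 = 2.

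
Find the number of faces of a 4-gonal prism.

A prism on an n-gon has two n-gon bases and n rectangular sides: V = 2·4 = 8, E = 3·4 = 12, F = 4 + 2 = 6.

6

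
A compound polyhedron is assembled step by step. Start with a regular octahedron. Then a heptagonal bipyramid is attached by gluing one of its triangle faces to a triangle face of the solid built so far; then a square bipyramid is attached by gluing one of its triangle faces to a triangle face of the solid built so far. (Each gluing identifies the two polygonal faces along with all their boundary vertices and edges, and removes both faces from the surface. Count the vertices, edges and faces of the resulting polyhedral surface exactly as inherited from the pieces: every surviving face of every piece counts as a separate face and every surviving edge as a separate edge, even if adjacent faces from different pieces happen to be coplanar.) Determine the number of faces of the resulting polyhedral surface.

26

A regular octahedron: V=6, E=12, F=8.
Attach a heptagonal bipyramid (V=9, E=21, F=14) along a 3-gon: merge 3 vertices and 3 edges, delete both glued faces → V=12, E=30, F=20.
Attach a square bipyramid (V=6, E=12, F=8) along a 3-gon: merge 3 vertices and 3 edges, delete both glued faces → V=15, E=39, F=26.
Check: V − E + F = 15 − 39 + 26 = 2.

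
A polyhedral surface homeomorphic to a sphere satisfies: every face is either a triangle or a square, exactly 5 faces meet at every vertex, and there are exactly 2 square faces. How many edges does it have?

40

Let x be the number of triangles; then F = 2 + x.
Edge–face incidences: 2E = 4·2 + 3·x = 8 + 3x.
Every vertex has degree 5, so 5V = 2E.
Euler: V − E + F = 2 ⇒ (2E)/5 − E + (2 + x) = 2.
Multiply by 10: 2·(2E) − 5·(2E) + 10·(2 + x) = 20, i.e. 20 + 10x − 3·(8 + 3x) = 20.
Collecting terms: x − 4 = 20, so x = 24.
Then 2E = 8 + 3·24 = 80, so E = 40, V = 2E/5 = 16, F = 2 + 24 = 26.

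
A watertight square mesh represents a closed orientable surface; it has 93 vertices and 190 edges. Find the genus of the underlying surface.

Every face is a square and each edge borders two faces, so 4F = 2·190, giving F = 95.
χ = V − E + F = 93 − 190 + 95 = -2.
For a closed orientable surface χ = 2 − 2g, so g = (2 − (-2))/2 = 2.

2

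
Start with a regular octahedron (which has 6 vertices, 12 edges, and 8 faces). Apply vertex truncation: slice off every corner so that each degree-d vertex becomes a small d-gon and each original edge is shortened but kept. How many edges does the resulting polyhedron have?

Truncation replaces each original edge-end by a new vertex, so V′ = 2E = 24.
Each original edge survives, and each old vertex of degree d contributes d new edges; summing degrees gives Σd = 2E, so E′ = E + 2E = 3E = 36.
Each original face survives and each original vertex becomes one new face: F′ = F + V = 14.

36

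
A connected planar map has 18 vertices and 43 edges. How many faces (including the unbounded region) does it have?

27

Euler's formula for a connected plane graph: V − E + F = 2, so F = 2 − 18 + 43 = 27.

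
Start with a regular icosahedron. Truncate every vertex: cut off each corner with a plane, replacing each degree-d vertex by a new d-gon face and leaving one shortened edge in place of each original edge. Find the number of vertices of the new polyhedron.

The base solid has V = 12, E = 30, F = 20.
Truncation replaces each original edge-end by a new vertex, so V′ = 2E = 60.
Each original edge survives, and each old vertex of degree d contributes d new edges; summing degrees gives Σd = 2E, so E′ = E + 2E = 3E = 90.
Each original face survives and each original vertex becomes one new face: F′ = F + V = 32.

60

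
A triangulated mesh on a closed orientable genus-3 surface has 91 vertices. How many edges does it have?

χ = 2 − 2·3 = -4, and every face is a triangle so 3F = 2E.
V − E + F = -4 with E = 3F/2 gives 91 − (3/2 − 1)·F = -4, so F = 190 and E = 285.

285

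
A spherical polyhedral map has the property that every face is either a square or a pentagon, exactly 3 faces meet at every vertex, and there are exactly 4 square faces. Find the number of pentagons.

4

Let x be the number of pentagons; then F = 4 + x.
Edge–face incidences: 2E = 4·4 + 5·x = 16 + 5x.
Every vertex has degree 3, so 3V = 2E.
Euler: V − E + F = 2 ⇒ (2E)/3 − E + (4 + x) = 2.
Multiply by 6: 2·(2E) − 3·(2E) + 6·(4 + x) = 12, i.e. 24 + 6x − (16 + 5x) = 12.
Collecting terms: x + 8 = 12, so x = 4.
Then 2E = 16 + 5·4 = 36, so E = 18, V = 2E/3 = 12, F = 4 + 4 = 8.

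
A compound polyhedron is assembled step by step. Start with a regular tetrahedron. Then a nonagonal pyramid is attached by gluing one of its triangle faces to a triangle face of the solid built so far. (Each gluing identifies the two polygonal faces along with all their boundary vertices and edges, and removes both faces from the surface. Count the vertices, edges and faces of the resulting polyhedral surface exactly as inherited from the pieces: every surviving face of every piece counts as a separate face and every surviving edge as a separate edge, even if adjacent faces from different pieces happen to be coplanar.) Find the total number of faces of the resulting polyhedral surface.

12

A regular tetrahedron: V=4, E=6, F=4.
Attach a nonagonal pyramid (V=10, E=18, F=10) along a 3-gon: merge 3 vertices and 3 edges, delete both glued faces → V=11, E=21, F=12.
Check: V − E + F = 11 − 21 + 12 = 2.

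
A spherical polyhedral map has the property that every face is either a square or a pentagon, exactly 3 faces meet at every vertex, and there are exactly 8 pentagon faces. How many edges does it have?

Let x be the number of squares; then F = 8 + x.
Edge–face incidences: 2E = 5·8 + 4·x = 40 + 4x.
Every vertex has degree 3, so 3V = 2E.
Euler: V − E + F = 2 ⇒ (2E)/3 − E + (8 + x) = 2.
Multiply by 6: 2·(2E) − 3·(2E) + 6·(8 + x) = 12, i.e. 48 + 6x − (40 + 4x) = 12.
Collecting terms: 2x + 8 = 12, so 2x = 4, so x = 2.
Then 2E = 40 + 4·2 = 48, so E = 24, V = 2E/3 = 16, F = 8 + 2 = 10.

24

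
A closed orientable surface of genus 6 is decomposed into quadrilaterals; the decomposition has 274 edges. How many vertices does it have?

127

χ = 2 − 2·6 = -10, and every face is a square so 4F = 2E.
F = 2E/4 = 137. Then V = -10 + E − F = -10 + 274 − 137 = 127.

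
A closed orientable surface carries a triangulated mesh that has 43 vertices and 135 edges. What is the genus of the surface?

Every face is a triangle and each edge borders two faces, so 3F = 2·135, giving F = 90.
χ = V − E + F = 43 − 135 + 90 = -2.
For a closed orientable surface χ = 2 − 2g, so g = (2 − (-2))/2 = 2.

2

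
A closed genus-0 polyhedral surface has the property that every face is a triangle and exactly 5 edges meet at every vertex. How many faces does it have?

20

Each face has 3 edges and each edge borders two faces, so 2E = 3F.
Each vertex has degree 5, so 5V = 2E and hence V = 3F/5.
Euler: V − E + F = 2 ⇒ (3F/5) − (3F/2) + F = 2.
Multiply by 10: (6 − 15 + 10)F = 20, i.e. 1F = 20.
So F = 20, E = 3·20/2 = 30, V = 3·20/5 = 12.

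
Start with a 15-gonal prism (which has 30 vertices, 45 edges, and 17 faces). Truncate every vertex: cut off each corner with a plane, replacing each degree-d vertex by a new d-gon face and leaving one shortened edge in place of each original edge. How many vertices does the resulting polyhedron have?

Truncation replaces each original edge-end by a new vertex, so V′ = 2E = 90.
Each original edge survives, and each old vertex of degree d contributes d new edges; summing degrees gives Σd = 2E, so E′ = E + 2E = 3E = 135.
Each original face survives and each original vertex becomes one new face: F′ = F + V = 47.

90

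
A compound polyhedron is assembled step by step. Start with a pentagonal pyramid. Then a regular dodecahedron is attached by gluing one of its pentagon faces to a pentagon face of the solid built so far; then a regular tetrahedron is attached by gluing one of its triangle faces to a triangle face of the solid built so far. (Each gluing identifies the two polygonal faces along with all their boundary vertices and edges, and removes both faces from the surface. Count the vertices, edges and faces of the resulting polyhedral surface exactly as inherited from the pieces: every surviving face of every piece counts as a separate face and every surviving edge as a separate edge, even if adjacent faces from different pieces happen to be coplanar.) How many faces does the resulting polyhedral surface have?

18

A pentagonal pyramid: V=6, E=10, F=6.
Attach a regular dodecahedron (V=20, E=30, F=12) along a 5-gon: merge 5 vertices and 5 edges, delete both glued faces → V=21, E=35, F=16.
Attach a regular tetrahedron (V=4, E=6, F=4) along a 3-gon: merge 3 vertices and 3 edges, delete both glued faces → V=22, E=38, F=18.
Check: V − E + F = 22 − 38 + 18 = 2.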